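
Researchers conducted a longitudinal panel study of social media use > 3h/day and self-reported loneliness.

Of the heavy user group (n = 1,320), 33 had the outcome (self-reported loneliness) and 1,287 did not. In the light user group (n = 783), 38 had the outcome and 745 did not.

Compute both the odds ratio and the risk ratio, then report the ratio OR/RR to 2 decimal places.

0.98

From the description: a = 33, b = 1287, c = 38, d = 745.
OR = (33·745)/(1287·38) = 24585/48906 = 0.50270
Risk in exposed = 33/1320 = 0.02500; risk in unexposed = 38/783 = 0.04853; RR = 0.51513
OR/RR = 0.50270 / 0.51513 = 0.97587
The outcome is rare in both groups, so OR ≈ RR (ratio near 1).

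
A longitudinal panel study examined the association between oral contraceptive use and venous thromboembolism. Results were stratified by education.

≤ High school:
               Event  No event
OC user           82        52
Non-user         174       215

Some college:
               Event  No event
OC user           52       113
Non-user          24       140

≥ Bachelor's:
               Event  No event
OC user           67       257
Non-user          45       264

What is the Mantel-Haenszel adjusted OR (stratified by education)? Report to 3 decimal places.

OR_MH = Σ(aᵢdᵢ/nᵢ) / Σ(bᵢcᵢ/nᵢ), where nᵢ is the stratum total.
Stratum 1 (≤ High school): n = 523; a·d/n = 82·215/523 = 33.7094; b·c/n = 52·174/523 = 17.3002
Stratum 2 (Some college): n = 329; a·d/n = 52·140/329 = 22.1277; b·c/n = 113·24/329 = 8.2432
Stratum 3 (≥ Bachelor's): n = 633; a·d/n = 67·264/633 = 27.9431; b·c/n = 257·45/633 = 18.2701
OR_MH = (33.7094 + 22.1277 + 27.9431) / (17.3002 + 8.2432 + 18.2701) = 83.7802 / 43.8135 = 1.91220

1.912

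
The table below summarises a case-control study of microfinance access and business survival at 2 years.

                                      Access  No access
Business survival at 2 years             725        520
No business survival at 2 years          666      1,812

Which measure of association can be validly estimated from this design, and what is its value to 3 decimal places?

Reading the table with exposure as columns: a = 725 (Access, case), b = 666 (Access, non-case), c = 520 (No access, case), d = 1812.
This is a case-control study: participants were sampled on outcome status, so risks in the source population cannot be estimated directly — relative risk is not valid here. The odds ratio is the appropriate measure.
OR = (a·d)/(b·c) = (725 × 1812) / (666 × 520) = 1313700 / 346320 = 3.79331

3.793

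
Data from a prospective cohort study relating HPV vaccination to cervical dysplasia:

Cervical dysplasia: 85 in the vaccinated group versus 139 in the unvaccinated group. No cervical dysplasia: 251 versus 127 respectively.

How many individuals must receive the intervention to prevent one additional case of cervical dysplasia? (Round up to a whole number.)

Risk in treated group = 85/336 = 0.25298; risk in control = 139/266 = 0.52256.
Absolute risk reduction = 0.52256 − 0.25298 = 0.26958
NNT = 1 / ARR = 1 / 0.26958 = 3.709 → round up → 4

4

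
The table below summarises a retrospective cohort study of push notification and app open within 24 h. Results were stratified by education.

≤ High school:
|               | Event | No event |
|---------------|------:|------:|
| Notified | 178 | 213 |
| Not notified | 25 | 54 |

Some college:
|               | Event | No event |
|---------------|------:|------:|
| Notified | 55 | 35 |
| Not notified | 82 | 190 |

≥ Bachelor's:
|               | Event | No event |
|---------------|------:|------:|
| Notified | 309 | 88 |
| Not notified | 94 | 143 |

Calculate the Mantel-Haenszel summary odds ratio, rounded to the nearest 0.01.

3.68

OR_MH = Σ(aᵢdᵢ/nᵢ) / Σ(bᵢcᵢ/nᵢ), where nᵢ is the stratum total.
Stratum 1 (≤ High school): n = 470; a·d/n = 178·54/470 = 20.4511; b·c/n = 213·25/470 = 11.3298
Stratum 2 (Some college): n = 362; a·d/n = 55·190/362 = 28.8674; b·c/n = 35·82/362 = 7.9282
Stratum 3 (≥ Bachelor's): n = 634; a·d/n = 309·143/634 = 69.6956; b·c/n = 88·94/634 = 13.0473
OR_MH = (20.4511 + 28.8674 + 69.6956) / (11.3298 + 7.9282 + 13.0473) = 119.0141 / 32.3053 = 3.68404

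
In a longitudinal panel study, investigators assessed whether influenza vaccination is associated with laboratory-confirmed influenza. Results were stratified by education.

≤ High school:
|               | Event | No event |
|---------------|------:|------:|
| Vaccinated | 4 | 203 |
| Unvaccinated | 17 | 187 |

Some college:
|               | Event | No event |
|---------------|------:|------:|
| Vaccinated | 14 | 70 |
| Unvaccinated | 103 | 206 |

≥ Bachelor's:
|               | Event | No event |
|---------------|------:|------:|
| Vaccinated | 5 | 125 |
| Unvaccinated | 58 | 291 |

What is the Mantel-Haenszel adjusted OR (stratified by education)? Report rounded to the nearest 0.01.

OR_MH = Σ(aᵢdᵢ/nᵢ) / Σ(bᵢcᵢ/nᵢ), where nᵢ is the stratum total.
Stratum 1 (≤ High school): n = 411; a·d/n = 4·187/411 = 1.8200; b·c/n = 203·17/411 = 8.3966
Stratum 2 (Some college): n = 393; a·d/n = 14·206/393 = 7.3384; b·c/n = 70·103/393 = 18.3461
Stratum 3 (≥ Bachelor's): n = 479; a·d/n = 5·291/479 = 3.0376; b·c/n = 125·58/479 = 15.1357
OR_MH = (1.8200 + 7.3384 + 3.0376) / (8.3966 + 18.3461 + 15.1357) = 12.1960 / 41.8783 = 0.29122

0.29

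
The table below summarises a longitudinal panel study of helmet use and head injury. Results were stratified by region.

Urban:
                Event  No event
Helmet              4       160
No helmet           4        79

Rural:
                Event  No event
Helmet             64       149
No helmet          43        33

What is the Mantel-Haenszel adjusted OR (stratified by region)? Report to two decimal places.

OR_MH = Σ(aᵢdᵢ/nᵢ) / Σ(bᵢcᵢ/nᵢ), where nᵢ is the stratum total.
Stratum 1 (Urban): n = 247; a·d/n = 4·79/247 = 1.2794; b·c/n = 160·4/247 = 2.5911
Stratum 2 (Rural): n = 289; a·d/n = 64·33/289 = 7.3080; b·c/n = 149·43/289 = 22.1696
OR_MH = (1.2794 + 7.3080) / (2.5911 + 22.1696) = 8.5873 / 24.7606 = 0.34681

0.35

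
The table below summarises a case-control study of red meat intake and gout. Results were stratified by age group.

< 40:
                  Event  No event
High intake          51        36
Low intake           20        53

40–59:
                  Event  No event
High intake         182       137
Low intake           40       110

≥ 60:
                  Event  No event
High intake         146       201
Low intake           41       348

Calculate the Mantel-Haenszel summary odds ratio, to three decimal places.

OR_MH = Σ(aᵢdᵢ/nᵢ) / Σ(bᵢcᵢ/nᵢ), where nᵢ is the stratum total.
Stratum 1 (< 40): n = 160; a·d/n = 51·53/160 = 16.8938; b·c/n = 36·20/160 = 4.5000
Stratum 2 (40–59): n = 469; a·d/n = 182·110/469 = 42.6866; b·c/n = 137·40/469 = 11.6844
Stratum 3 (≥ 60): n = 736; a·d/n = 146·348/736 = 69.0326; b·c/n = 201·41/736 = 11.1970
OR_MH = (16.8938 + 42.6866 + 69.0326) / (4.5000 + 11.6844 + 11.1970) = 128.6129 / 27.3814 = 4.69708

4.697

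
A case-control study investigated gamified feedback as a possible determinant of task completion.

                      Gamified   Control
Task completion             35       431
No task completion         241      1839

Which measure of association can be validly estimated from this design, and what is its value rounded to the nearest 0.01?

0.62

Reading the table with exposure as columns: a = 35 (Gamified, case), b = 241 (Gamified, non-case), c = 431 (Control, case), d = 1839.
This is a case-control study: participants were sampled on outcome status, so risks in the source population cannot be estimated directly — relative risk is not valid here. The odds ratio is the appropriate measure.
OR = (a·d)/(b·c) = (35 × 1839) / (241 × 431) = 64365 / 103871 = 0.61966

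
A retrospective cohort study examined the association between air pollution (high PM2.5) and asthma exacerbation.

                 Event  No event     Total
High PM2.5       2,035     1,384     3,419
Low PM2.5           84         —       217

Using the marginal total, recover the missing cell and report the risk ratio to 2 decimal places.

1.54

The missing cell is in the unexposed row: 217 − 84 = 133.
So a = 2035, b = 1384, c = 84, d = 133.
RR = [a/(a+b)] / [c/(c+d)] = (2035/3419) / (84/217) = 0.59520/0.38710 = 1.53761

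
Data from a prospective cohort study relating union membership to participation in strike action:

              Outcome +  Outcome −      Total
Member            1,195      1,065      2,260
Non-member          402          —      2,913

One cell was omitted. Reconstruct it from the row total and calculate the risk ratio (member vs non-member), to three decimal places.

3.832

The missing cell is in the unexposed row: 2913 − 402 = 2511.
So a = 1195, b = 1065, c = 402, d = 2511.
RR = [a/(a+b)] / [c/(c+d)] = (1195/2260) / (402/2913) = 0.52876/0.13800 = 3.83154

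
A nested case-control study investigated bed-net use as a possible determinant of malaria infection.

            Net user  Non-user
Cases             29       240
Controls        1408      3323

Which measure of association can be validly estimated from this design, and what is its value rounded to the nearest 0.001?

0.285

Reading the table with exposure as columns: a = 29 (Net user, case), b = 1408 (Net user, non-case), c = 240 (Non-user, case), d = 3323.
This is a nested case-control study: participants were sampled on outcome status, so risks in the source population cannot be estimated directly — relative risk is not valid here. The odds ratio is the appropriate measure.
OR = (a·d)/(b·c) = (29 × 3323) / (1408 × 240) = 96367 / 337920 = 0.28518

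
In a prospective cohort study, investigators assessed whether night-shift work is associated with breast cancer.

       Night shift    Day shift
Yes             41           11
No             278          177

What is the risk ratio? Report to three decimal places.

2.197

Reading the table with exposure as columns: a = 41 (Night shift, case), b = 278 (Night shift, non-case), c = 11 (Day shift, case), d = 177.
Risk in exposed = 41/319 = 0.12853; risk in unexposed = 11/188 = 0.05851.
RR = 0.12853 / 0.05851 = 2.19664
The risk among the exposed is 2.20 times that among the unexposed.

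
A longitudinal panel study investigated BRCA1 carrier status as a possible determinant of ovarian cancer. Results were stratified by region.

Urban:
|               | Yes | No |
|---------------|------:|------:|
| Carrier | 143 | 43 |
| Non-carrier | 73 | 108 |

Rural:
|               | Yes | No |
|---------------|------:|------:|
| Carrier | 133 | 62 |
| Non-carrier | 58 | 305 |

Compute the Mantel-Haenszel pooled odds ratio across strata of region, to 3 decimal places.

7.653

OR_MH = Σ(aᵢdᵢ/nᵢ) / Σ(bᵢcᵢ/nᵢ), where nᵢ is the stratum total.
Stratum 1 (Urban): n = 367; a·d/n = 143·108/367 = 42.0817; b·c/n = 43·73/367 = 8.5531
Stratum 2 (Rural): n = 558; a·d/n = 133·305/558 = 72.6971; b·c/n = 62·58/558 = 6.4444
OR_MH = (42.0817 + 72.6971) / (8.5531 + 6.4444) = 114.7789 / 14.9976 = 7.65316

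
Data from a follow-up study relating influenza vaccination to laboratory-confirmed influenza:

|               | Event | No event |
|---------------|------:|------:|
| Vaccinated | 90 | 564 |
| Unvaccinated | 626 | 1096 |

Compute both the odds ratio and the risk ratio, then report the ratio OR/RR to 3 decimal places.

0.738

Cells: a = 90, b = 564, c = 626, d = 1096.
OR = (90·1096)/(564·626) = 98640/353064 = 0.27938
Risk in exposed = 90/654 = 0.13761; risk in unexposed = 626/1722 = 0.36353; RR = 0.37855
OR/RR = 0.27938 / 0.37855 = 0.73803
The outcome is not rare, so the OR lies further from 1 than the RR.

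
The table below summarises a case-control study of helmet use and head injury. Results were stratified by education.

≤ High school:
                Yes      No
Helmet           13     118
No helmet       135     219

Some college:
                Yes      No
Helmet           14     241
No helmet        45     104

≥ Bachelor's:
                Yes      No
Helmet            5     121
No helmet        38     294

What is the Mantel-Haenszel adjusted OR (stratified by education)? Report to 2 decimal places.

0.18

OR_MH = Σ(aᵢdᵢ/nᵢ) / Σ(bᵢcᵢ/nᵢ), where nᵢ is the stratum total.
Stratum 1 (≤ High school): n = 485; a·d/n = 13·219/485 = 5.8701; b·c/n = 118·135/485 = 32.8454
Stratum 2 (Some college): n = 404; a·d/n = 14·104/404 = 3.6040; b·c/n = 241·45/404 = 26.8441
Stratum 3 (≥ Bachelor's): n = 458; a·d/n = 5·294/458 = 3.2096; b·c/n = 121·38/458 = 10.0393
OR_MH = (5.8701 + 3.6040 + 3.2096) / (32.8454 + 26.8441 + 10.0393) = 12.6837 / 69.7287 = 0.18190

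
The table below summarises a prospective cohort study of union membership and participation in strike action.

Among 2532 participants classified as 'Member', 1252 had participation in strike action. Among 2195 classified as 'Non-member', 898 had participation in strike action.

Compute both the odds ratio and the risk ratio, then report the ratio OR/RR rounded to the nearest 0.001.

From the description: a = 1252, b = 1280, c = 898, d = 1297.
OR = (1252·1297)/(1280·898) = 1623844/1149440 = 1.41273
Risk in exposed = 1252/2532 = 0.49447; risk in unexposed = 898/2195 = 0.40911; RR = 1.20865
OR/RR = 1.41273 / 1.20865 = 1.16885
The outcome is not rare, so the OR lies further from 1 than the RR.

1.169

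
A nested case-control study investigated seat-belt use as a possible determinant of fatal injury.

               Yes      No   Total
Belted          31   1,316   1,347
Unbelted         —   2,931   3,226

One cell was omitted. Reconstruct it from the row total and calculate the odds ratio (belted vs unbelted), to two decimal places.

0.23

The missing cell is in the unexposed row: 3226 − 2931 = 295.
So a = 31, b = 1316, c = 295, d = 2931.
OR = (a·d)/(b·c) = (31 × 2931) / (1316 × 295) = 90861 / 388220 = 0.23405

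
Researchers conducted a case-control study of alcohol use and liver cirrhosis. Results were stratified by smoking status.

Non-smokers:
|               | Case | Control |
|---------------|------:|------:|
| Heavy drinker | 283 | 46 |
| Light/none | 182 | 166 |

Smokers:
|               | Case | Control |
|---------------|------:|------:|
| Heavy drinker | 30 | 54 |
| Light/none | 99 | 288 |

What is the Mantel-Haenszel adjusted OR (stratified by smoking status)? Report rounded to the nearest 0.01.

3.70

OR_MH = Σ(aᵢdᵢ/nᵢ) / Σ(bᵢcᵢ/nᵢ), where nᵢ is the stratum total.
Stratum 1 (Non-smokers): n = 677; a·d/n = 283·166/677 = 69.3914; b·c/n = 46·182/677 = 12.3663
Stratum 2 (Smokers): n = 471; a·d/n = 30·288/471 = 18.3439; b·c/n = 54·99/471 = 11.3503
OR_MH = (69.3914 + 18.3439) / (12.3663 + 11.3503) = 87.7354 / 23.7166 = 3.69932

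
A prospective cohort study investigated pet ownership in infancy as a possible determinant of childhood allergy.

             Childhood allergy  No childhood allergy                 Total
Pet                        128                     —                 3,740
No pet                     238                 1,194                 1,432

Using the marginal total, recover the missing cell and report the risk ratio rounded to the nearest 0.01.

0.21

The missing cell is in the exposed row: 3740 − 128 = 3612.
So a = 128, b = 3612, c = 238, d = 1194.
RR = [a/(a+b)] / [c/(c+d)] = (128/3740) / (238/1432) = 0.03422/0.16620 = 0.20592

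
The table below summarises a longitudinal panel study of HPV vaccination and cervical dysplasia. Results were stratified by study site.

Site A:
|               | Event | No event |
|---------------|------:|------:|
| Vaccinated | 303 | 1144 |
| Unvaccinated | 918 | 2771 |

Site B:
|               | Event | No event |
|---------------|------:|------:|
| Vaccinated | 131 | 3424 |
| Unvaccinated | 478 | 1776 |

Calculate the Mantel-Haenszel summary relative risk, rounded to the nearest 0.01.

0.49

RR_MH = Σ(aᵢ·n₀ᵢ/nᵢ) / Σ(cᵢ·n₁ᵢ/nᵢ), with n₁ᵢ = aᵢ+bᵢ (exposed), n₀ᵢ = cᵢ+dᵢ (unexposed), nᵢ = n₁ᵢ+n₀ᵢ.
Stratum 1 (Site A): n₁ = 1447, n₀ = 3689, n = 5136; a·n₀/n = 303·3689/5136 = 217.6338; c·n₁/n = 918·1447/5136 = 258.6343
Stratum 2 (Site B): n₁ = 3555, n₀ = 2254, n = 5809; a·n₀/n = 131·2254/5809 = 50.8304; c·n₁/n = 478·3555/5809 = 292.5271
RR_MH = (217.6338 + 50.8304) / (258.6343 + 292.5271) = 268.4642 / 551.1615 = 0.48709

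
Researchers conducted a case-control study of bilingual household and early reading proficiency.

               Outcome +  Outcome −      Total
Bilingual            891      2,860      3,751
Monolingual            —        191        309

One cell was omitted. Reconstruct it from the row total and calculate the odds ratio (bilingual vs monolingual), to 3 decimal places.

0.504

The missing cell is in the unexposed row: 309 − 191 = 118.
So a = 891, b = 2860, c = 118, d = 191.
OR = (a·d)/(b·c) = (891 × 191) / (2860 × 118) = 170181 / 337480 = 0.50427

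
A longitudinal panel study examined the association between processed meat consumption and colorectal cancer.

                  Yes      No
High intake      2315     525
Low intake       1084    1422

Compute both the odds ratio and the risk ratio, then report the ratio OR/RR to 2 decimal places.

Cells: a = 2315, b = 525, c = 1084, d = 1422.
OR = (2315·1422)/(525·1084) = 3291930/569100 = 5.78445
Risk in exposed = 2315/2840 = 0.81514; risk in unexposed = 1084/2506 = 0.43256; RR = 1.88445
OR/RR = 5.78445 / 1.88445 = 3.06957
The outcome is not rare, so the OR lies further from 1 than the RR.

3.07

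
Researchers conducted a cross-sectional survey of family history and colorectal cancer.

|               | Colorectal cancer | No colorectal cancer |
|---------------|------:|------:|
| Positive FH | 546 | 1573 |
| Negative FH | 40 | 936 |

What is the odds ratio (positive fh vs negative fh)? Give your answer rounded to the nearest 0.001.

8.122

Cells: a = 546, b = 1573, c = 40, d = 936.
OR = (a·d)/(b·c) = (546 × 936) / (1573 × 40) = 511056 / 62920 = 8.12231
The odds of colorectal cancer are about 8.12 times as high in the positive fh group.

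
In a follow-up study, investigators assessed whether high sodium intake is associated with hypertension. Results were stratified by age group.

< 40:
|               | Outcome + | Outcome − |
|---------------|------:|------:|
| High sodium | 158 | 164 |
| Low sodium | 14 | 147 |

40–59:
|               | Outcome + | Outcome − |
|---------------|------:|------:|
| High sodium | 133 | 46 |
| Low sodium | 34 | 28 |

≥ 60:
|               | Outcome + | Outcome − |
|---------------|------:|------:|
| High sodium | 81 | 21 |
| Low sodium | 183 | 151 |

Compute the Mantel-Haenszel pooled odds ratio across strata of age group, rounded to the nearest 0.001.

4.566

OR_MH = Σ(aᵢdᵢ/nᵢ) / Σ(bᵢcᵢ/nᵢ), where nᵢ is the stratum total.
Stratum 1 (< 40): n = 483; a·d/n = 158·147/483 = 48.0870; b·c/n = 164·14/483 = 4.7536
Stratum 2 (40–59): n = 241; a·d/n = 133·28/241 = 15.4523; b·c/n = 46·34/241 = 6.4896
Stratum 3 (≥ 60): n = 436; a·d/n = 81·151/436 = 28.0528; b·c/n = 21·183/436 = 8.8142
OR_MH = (48.0870 + 15.4523 + 28.0528) / (4.7536 + 6.4896 + 8.8142) = 91.5920 / 20.0575 = 4.56648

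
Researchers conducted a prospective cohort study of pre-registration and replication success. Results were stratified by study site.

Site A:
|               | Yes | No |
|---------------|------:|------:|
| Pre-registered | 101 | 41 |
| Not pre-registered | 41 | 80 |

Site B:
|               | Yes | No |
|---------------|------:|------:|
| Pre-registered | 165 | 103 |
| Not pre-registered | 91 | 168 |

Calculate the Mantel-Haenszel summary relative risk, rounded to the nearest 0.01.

1.86

RR_MH = Σ(aᵢ·n₀ᵢ/nᵢ) / Σ(cᵢ·n₁ᵢ/nᵢ), with n₁ᵢ = aᵢ+bᵢ (exposed), n₀ᵢ = cᵢ+dᵢ (unexposed), nᵢ = n₁ᵢ+n₀ᵢ.
Stratum 1 (Site A): n₁ = 142, n₀ = 121, n = 263; a·n₀/n = 101·121/263 = 46.4677; c·n₁/n = 41·142/263 = 22.1369
Stratum 2 (Site B): n₁ = 268, n₀ = 259, n = 527; a·n₀/n = 165·259/527 = 81.0911; c·n₁/n = 91·268/527 = 46.2770
RR_MH = (46.4677 + 81.0911) / (22.1369 + 46.2770) = 127.5588 / 68.4139 = 1.86451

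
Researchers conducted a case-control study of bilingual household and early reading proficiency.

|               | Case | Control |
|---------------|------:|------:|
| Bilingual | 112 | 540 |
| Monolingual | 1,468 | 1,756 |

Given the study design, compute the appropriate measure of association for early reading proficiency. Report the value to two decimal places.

0.25

Cells: a = 112, b = 540, c = 1468, d = 1756.
This is a case-control study: participants were sampled on outcome status, so risks in the source population cannot be estimated directly — relative risk is not valid here. The odds ratio is the appropriate measure.
OR = (a·d)/(b·c) = (112 × 1756) / (540 × 1468) = 196672 / 792720 = 0.24810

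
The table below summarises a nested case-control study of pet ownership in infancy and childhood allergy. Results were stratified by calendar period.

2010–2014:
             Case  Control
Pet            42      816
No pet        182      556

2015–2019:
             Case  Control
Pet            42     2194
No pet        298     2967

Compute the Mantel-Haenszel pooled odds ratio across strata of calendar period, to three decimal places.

0.176

OR_MH = Σ(aᵢdᵢ/nᵢ) / Σ(bᵢcᵢ/nᵢ), where nᵢ is the stratum total.
Stratum 1 (2010–2014): n = 1596; a·d/n = 42·556/1596 = 14.6316; b·c/n = 816·182/1596 = 93.0526
Stratum 2 (2015–2019): n = 5501; a·d/n = 42·2967/5501 = 22.6530; b·c/n = 2194·298/5501 = 118.8533
OR_MH = (14.6316 + 22.6530) / (93.0526 + 118.8533) = 37.2846 / 211.9059 = 0.17595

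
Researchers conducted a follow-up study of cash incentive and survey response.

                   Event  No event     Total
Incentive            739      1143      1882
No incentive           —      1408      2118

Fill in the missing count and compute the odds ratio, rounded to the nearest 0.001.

The missing cell is in the unexposed row: 2118 − 1408 = 710.
So a = 739, b = 1143, c = 710, d = 1408.
OR = (a·d)/(b·c) = (739 × 1408) / (1143 × 710) = 1040512 / 811530 = 1.28216

1.282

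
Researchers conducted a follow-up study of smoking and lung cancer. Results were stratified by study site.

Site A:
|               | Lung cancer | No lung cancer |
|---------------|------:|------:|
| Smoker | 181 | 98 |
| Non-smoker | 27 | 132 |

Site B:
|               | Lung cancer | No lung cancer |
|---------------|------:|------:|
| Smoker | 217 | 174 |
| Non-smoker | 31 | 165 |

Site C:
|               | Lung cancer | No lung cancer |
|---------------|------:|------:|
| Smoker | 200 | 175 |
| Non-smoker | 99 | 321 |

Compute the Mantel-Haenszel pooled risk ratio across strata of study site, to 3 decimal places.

RR_MH = Σ(aᵢ·n₀ᵢ/nᵢ) / Σ(cᵢ·n₁ᵢ/nᵢ), with n₁ᵢ = aᵢ+bᵢ (exposed), n₀ᵢ = cᵢ+dᵢ (unexposed), nᵢ = n₁ᵢ+n₀ᵢ.
Stratum 1 (Site A): n₁ = 279, n₀ = 159, n = 438; a·n₀/n = 181·159/438 = 65.7055; c·n₁/n = 27·279/438 = 17.1986
Stratum 2 (Site B): n₁ = 391, n₀ = 196, n = 587; a·n₀/n = 217·196/587 = 72.4566; c·n₁/n = 31·391/587 = 20.6491
Stratum 3 (Site C): n₁ = 375, n₀ = 420, n = 795; a·n₀/n = 200·420/795 = 105.6604; c·n₁/n = 99·375/795 = 46.6981
RR_MH = (65.7055 + 72.4566 + 105.6604) / (17.1986 + 20.6491 + 46.6981) = 243.8224 / 84.5458 = 2.88391

2.884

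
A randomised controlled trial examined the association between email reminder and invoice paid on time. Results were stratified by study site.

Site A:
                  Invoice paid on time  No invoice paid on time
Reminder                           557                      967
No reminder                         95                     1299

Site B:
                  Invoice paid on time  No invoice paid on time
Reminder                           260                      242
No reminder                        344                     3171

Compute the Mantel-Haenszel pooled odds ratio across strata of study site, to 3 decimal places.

8.681

OR_MH = Σ(aᵢdᵢ/nᵢ) / Σ(bᵢcᵢ/nᵢ), where nᵢ is the stratum total.
Stratum 1 (Site A): n = 2918; a·d/n = 557·1299/2918 = 247.9585; b·c/n = 967·95/2918 = 31.4822
Stratum 2 (Site B): n = 4017; a·d/n = 260·3171/4017 = 205.2427; b·c/n = 242·344/4017 = 20.7239
OR_MH = (247.9585 + 205.2427) / (31.4822 + 20.7239) = 453.2013 / 52.2061 = 8.68100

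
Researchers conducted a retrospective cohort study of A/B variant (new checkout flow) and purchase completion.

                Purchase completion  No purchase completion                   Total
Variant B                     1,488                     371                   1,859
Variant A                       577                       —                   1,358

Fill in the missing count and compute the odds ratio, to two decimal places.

The missing cell is in the unexposed row: 1358 − 577 = 781.
So a = 1488, b = 371, c = 577, d = 781.
OR = (a·d)/(b·c) = (1488 × 781) / (371 × 577) = 1162128 / 214067 = 5.42881

5.43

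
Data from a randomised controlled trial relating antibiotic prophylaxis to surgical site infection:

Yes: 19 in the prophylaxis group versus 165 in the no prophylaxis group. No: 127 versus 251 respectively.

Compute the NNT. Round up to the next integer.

Risk in treated group = 19/146 = 0.13014; risk in control = 165/416 = 0.39663.
Absolute risk reduction = 0.39663 − 0.13014 = 0.26650
NNT = 1 / ARR = 1 / 0.26650 = 3.752 → round up → 4

4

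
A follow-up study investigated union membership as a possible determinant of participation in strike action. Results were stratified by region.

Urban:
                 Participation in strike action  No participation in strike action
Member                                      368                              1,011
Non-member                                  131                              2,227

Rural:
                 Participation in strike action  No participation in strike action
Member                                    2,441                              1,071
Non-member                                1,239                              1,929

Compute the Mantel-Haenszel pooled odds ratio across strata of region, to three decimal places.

3.948

OR_MH = Σ(aᵢdᵢ/nᵢ) / Σ(bᵢcᵢ/nᵢ), where nᵢ is the stratum total.
Stratum 1 (Urban): n = 3737; a·d/n = 368·2227/3737 = 219.3032; b·c/n = 1011·131/3737 = 35.4405
Stratum 2 (Rural): n = 6680; a·d/n = 2441·1929/6680 = 704.8936; b·c/n = 1071·1239/6680 = 198.6481
OR_MH = (219.3032 + 704.8936) / (35.4405 + 198.6481) = 924.1967 / 234.0885 = 3.94807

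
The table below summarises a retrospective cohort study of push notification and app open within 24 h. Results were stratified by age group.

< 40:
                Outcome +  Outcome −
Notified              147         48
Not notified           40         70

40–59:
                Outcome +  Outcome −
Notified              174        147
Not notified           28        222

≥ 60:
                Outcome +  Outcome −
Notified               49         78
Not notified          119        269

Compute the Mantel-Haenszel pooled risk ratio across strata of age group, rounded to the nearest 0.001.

RR_MH = Σ(aᵢ·n₀ᵢ/nᵢ) / Σ(cᵢ·n₁ᵢ/nᵢ), with n₁ᵢ = aᵢ+bᵢ (exposed), n₀ᵢ = cᵢ+dᵢ (unexposed), nᵢ = n₁ᵢ+n₀ᵢ.
Stratum 1 (< 40): n₁ = 195, n₀ = 110, n = 305; a·n₀/n = 147·110/305 = 53.0164; c·n₁/n = 40·195/305 = 25.5738
Stratum 2 (40–59): n₁ = 321, n₀ = 250, n = 571; a·n₀/n = 174·250/571 = 76.1821; c·n₁/n = 28·321/571 = 15.7408
Stratum 3 (≥ 60): n₁ = 127, n₀ = 388, n = 515; a·n₀/n = 49·388/515 = 36.9165; c·n₁/n = 119·127/515 = 29.3456
RR_MH = (53.0164 + 76.1821 + 36.9165) / (25.5738 + 15.7408 + 29.3456) = 166.1150 / 70.6602 = 2.35090

2.351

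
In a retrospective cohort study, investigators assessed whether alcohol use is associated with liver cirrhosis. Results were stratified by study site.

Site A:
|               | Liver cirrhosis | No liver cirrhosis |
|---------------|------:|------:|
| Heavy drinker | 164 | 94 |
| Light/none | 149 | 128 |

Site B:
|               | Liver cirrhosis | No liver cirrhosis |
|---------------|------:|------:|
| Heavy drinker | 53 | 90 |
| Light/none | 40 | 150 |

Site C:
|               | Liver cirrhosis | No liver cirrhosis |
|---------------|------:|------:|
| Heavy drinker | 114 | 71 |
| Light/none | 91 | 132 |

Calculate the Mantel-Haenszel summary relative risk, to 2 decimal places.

RR_MH = Σ(aᵢ·n₀ᵢ/nᵢ) / Σ(cᵢ·n₁ᵢ/nᵢ), with n₁ᵢ = aᵢ+bᵢ (exposed), n₀ᵢ = cᵢ+dᵢ (unexposed), nᵢ = n₁ᵢ+n₀ᵢ.
Stratum 1 (Site A): n₁ = 258, n₀ = 277, n = 535; a·n₀/n = 164·277/535 = 84.9121; c·n₁/n = 149·258/535 = 71.8542
Stratum 2 (Site B): n₁ = 143, n₀ = 190, n = 333; a·n₀/n = 53·190/333 = 30.2402; c·n₁/n = 40·143/333 = 17.1772
Stratum 3 (Site C): n₁ = 185, n₀ = 223, n = 408; a·n₀/n = 114·223/408 = 62.3088; c·n₁/n = 91·185/408 = 41.2623
RR_MH = (84.9121 + 30.2402 + 62.3088) / (71.8542 + 17.1772 + 41.2623) = 177.4612 / 130.2936 = 1.36201

1.36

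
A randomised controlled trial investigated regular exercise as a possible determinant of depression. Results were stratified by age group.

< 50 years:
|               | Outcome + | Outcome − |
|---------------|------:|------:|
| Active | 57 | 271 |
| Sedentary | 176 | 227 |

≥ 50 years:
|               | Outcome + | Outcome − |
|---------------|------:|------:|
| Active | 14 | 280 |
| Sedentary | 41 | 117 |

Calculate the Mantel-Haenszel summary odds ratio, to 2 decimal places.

OR_MH = Σ(aᵢdᵢ/nᵢ) / Σ(bᵢcᵢ/nᵢ), where nᵢ is the stratum total.
Stratum 1 (< 50 years): n = 731; a·d/n = 57·227/731 = 17.7004; b·c/n = 271·176/731 = 65.2476
Stratum 2 (≥ 50 years): n = 452; a·d/n = 14·117/452 = 3.6239; b·c/n = 280·41/452 = 25.3982
OR_MH = (17.7004 + 3.6239) / (65.2476 + 25.3982) = 21.3243 / 90.6458 = 0.23525

0.24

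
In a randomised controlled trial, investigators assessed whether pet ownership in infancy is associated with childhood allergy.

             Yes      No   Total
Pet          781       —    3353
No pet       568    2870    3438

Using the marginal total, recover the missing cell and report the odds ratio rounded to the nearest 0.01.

1.53

The missing cell is in the exposed row: 3353 − 781 = 2572.
So a = 781, b = 2572, c = 568, d = 2870.
OR = (a·d)/(b·c) = (781 × 2870) / (2572 × 568) = 2241470 / 1460896 = 1.53431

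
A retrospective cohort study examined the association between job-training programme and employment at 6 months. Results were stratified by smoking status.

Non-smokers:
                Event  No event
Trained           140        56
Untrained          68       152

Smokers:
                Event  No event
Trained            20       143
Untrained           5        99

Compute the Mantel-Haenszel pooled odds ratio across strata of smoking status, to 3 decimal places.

OR_MH = Σ(aᵢdᵢ/nᵢ) / Σ(bᵢcᵢ/nᵢ), where nᵢ is the stratum total.
Stratum 1 (Non-smokers): n = 416; a·d/n = 140·152/416 = 51.1538; b·c/n = 56·68/416 = 9.1538
Stratum 2 (Smokers): n = 267; a·d/n = 20·99/267 = 7.4157; b·c/n = 143·5/267 = 2.6779
OR_MH = (51.1538 + 7.4157) / (9.1538 + 2.6779) = 58.5696 / 11.8317 = 4.95020

4.950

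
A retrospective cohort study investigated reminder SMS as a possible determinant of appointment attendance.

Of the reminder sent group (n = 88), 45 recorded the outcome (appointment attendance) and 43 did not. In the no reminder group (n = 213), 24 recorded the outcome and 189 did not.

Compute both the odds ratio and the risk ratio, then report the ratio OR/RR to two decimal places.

From the description: a = 45, b = 43, c = 24, d = 189.
OR = (45·189)/(43·24) = 8505/1032 = 8.24128
Risk in exposed = 45/88 = 0.51136; risk in unexposed = 24/213 = 0.11268; RR = 4.53835
OR/RR = 8.24128 / 4.53835 = 1.81592
The outcome is not rare, so the OR lies further from 1 than the RR.

1.82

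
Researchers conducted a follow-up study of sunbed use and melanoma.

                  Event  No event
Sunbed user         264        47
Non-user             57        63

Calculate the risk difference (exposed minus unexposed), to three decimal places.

0.374

Cells: a = 264, b = 47, c = 57, d = 63.
Risk in exposed = 264/311 = 0.848875; risk in unexposed = 57/120 = 0.475000.
Risk difference = 0.848875 − 0.475000 = 0.373875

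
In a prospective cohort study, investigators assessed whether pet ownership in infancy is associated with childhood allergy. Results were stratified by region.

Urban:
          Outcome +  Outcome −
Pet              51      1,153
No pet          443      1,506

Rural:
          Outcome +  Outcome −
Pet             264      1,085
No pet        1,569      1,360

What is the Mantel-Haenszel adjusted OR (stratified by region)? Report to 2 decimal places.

OR_MH = Σ(aᵢdᵢ/nᵢ) / Σ(bᵢcᵢ/nᵢ), where nᵢ is the stratum total.
Stratum 1 (Urban): n = 3153; a·d/n = 51·1506/3153 = 24.3597; b·c/n = 1153·443/3153 = 161.9978
Stratum 2 (Rural): n = 4278; a·d/n = 264·1360/4278 = 83.9271; b·c/n = 1085·1569/4278 = 397.9348
OR_MH = (24.3597 + 83.9271) / (161.9978 + 397.9348) = 108.2867 / 559.9326 = 0.19339

0.19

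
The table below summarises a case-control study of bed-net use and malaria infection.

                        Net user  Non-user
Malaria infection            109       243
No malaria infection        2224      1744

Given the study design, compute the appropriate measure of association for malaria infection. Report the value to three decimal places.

Reading the table with exposure as columns: a = 109 (Net user, case), b = 2224 (Net user, non-case), c = 243 (Non-user, case), d = 1744.
This is a case-control study: participants were sampled on outcome status, so risks in the source population cannot be estimated directly — relative risk is not valid here. The odds ratio is the appropriate measure.
OR = (a·d)/(b·c) = (109 × 1744) / (2224 × 243) = 190096 / 540432 = 0.35175

0.352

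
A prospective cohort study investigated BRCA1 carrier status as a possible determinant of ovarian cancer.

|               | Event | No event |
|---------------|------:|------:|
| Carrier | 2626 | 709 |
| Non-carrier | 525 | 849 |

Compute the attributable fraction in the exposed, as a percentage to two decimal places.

Cells: a = 2626, b = 709, c = 525, d = 849.
Risk in exposed = 2626/3335 = 0.78741; risk in unexposed = 525/1374 = 0.38210.
RR = 0.78741/0.38210 = 2.06075
AR% = (RR − 1)/RR × 100 = (2.06075 − 1)/2.06075 × 100 = 51.4741%

51.47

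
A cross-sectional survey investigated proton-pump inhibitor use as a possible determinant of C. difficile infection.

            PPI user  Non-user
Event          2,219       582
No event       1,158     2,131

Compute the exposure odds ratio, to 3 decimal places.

Reading the table with exposure as columns: a = 2219 (PPI user, case), b = 1158 (PPI user, non-case), c = 582 (Non-user, case), d = 2131.
OR = (a·d)/(b·c) = (2219 × 2131) / (1158 × 582) = 4728689 / 673956 = 7.01632
The odds of C. difficile infection are about 7.02 times as high in the ppi user group.

7.016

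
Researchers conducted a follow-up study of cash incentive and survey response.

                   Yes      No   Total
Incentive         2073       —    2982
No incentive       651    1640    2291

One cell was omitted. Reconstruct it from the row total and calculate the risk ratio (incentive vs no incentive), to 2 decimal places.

2.45

The missing cell is in the exposed row: 2982 − 2073 = 909.
So a = 2073, b = 909, c = 651, d = 1640.
RR = [a/(a+b)] / [c/(c+d)] = (2073/2982) / (651/2291) = 0.69517/0.28416 = 2.44645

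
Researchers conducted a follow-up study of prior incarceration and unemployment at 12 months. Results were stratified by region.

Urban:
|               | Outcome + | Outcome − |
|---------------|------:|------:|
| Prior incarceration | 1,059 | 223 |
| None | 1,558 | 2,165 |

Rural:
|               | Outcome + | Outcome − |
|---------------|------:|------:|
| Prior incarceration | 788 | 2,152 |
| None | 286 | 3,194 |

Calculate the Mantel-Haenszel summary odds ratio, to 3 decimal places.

OR_MH = Σ(aᵢdᵢ/nᵢ) / Σ(bᵢcᵢ/nᵢ), where nᵢ is the stratum total.
Stratum 1 (Urban): n = 5005; a·d/n = 1059·2165/5005 = 458.0889; b·c/n = 223·1558/5005 = 69.4174
Stratum 2 (Rural): n = 6420; a·d/n = 788·3194/6420 = 392.0361; b·c/n = 2152·286/6420 = 95.8679
OR_MH = (458.0889 + 392.0361) / (69.4174 + 95.8679) = 850.1250 / 165.2853 = 5.14338

5.143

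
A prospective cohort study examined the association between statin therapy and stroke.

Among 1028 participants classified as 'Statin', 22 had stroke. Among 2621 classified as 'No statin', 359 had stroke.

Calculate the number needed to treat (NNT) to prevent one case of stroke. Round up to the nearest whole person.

Risk in treated group = 22/1028 = 0.02140; risk in control = 359/2621 = 0.13697.
Absolute risk reduction = 0.13697 − 0.02140 = 0.11557
NNT = 1 / ARR = 1 / 0.11557 = 8.653 → round up → 9

9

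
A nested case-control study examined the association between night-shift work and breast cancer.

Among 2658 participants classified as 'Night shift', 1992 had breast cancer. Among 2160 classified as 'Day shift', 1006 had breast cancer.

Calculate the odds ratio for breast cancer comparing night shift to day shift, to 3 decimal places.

3.431

From the description: a = 1992, b = 666, c = 1006, d = 1154.
OR = (a·d)/(b·c) = (1992 × 1154) / (666 × 1006) = 2298768 / 669996 = 3.43102
The odds of breast cancer are about 3.43 times as high in the night shift group.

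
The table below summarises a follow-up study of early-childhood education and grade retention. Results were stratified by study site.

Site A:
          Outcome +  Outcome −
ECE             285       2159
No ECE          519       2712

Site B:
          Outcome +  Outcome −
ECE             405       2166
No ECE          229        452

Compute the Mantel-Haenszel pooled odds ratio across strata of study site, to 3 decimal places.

OR_MH = Σ(aᵢdᵢ/nᵢ) / Σ(bᵢcᵢ/nᵢ), where nᵢ is the stratum total.
Stratum 1 (Site A): n = 5675; a·d/n = 285·2712/5675 = 136.1974; b·c/n = 2159·519/5675 = 197.4486
Stratum 2 (Site B): n = 3252; a·d/n = 405·452/3252 = 56.2915; b·c/n = 2166·229/3252 = 152.5258
OR_MH = (136.1974 + 56.2915) / (197.4486 + 152.5258) = 192.4889 / 349.9745 = 0.55001

0.550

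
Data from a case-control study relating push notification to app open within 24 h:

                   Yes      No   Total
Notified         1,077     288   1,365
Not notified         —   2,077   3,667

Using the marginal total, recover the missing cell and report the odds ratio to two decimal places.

The missing cell is in the unexposed row: 3667 − 2077 = 1590.
So a = 1077, b = 288, c = 1590, d = 2077.
OR = (a·d)/(b·c) = (1077 × 2077) / (288 × 1590) = 2236929 / 457920 = 4.88498

4.88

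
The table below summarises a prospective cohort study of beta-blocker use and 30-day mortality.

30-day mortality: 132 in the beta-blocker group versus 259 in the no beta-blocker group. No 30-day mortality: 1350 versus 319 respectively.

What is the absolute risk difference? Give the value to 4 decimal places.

-0.3590

From the description: a = 132, b = 1350, c = 259, d = 319.
Risk in exposed = 132/1482 = 0.089069; risk in unexposed = 259/578 = 0.448097.
Risk difference = 0.089069 − 0.448097 = -0.359028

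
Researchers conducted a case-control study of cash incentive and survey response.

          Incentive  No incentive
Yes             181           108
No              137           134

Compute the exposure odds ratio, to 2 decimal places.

Reading the table with exposure as columns: a = 181 (Incentive, case), b = 137 (Incentive, non-case), c = 108 (No incentive, case), d = 134.
OR = (a·d)/(b·c) = (181 × 134) / (137 × 108) = 24254 / 14796 = 1.63923
The odds of survey response are about 1.64 times as high in the incentive group.

1.64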